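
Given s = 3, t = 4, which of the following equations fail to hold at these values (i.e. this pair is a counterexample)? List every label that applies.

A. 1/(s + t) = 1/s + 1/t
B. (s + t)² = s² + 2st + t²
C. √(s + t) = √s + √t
A, C

Evaluating each claim at the given values:
A. LHS = 1/7, RHS = 7/12 → fails here (LHS ≠ RHS)
B. LHS = 49, RHS = 49 → holds here (LHS = RHS)
C. LHS = √(7) ≈ 2.646, RHS = √(3) + 2 ≈ 3.732 → fails here (LHS ≠ RHS)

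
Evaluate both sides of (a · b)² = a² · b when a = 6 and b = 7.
LHS = (6 · 7)² = 1764
RHS = 6² · 7 = 252

LHS ≠ RHS, so the equation does not hold here.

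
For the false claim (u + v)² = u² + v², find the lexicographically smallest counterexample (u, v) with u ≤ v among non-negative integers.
At (0, 7): both sides equal 49, so it holds there.

Substituting (1, 1) into the claim:
LHS = (1 + 1)² = 4
RHS = 1² + 1² = 2

Since LHS ≠ RHS, this pair disproves the claim, and no lexicographically smaller pair (u ≤ v, non-negative integers) does.

For instance (1, 4) is also a counterexample (LHS = 25, RHS = 17), but it's lexicographically larger.

Answer: (u, v) = (1, 1)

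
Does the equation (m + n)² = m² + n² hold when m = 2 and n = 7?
Substituting m = 2, n = 7:

LHS = (2 + 7)² = 81
RHS = 2² + 7² = 53

LHS ≠ RHS, so the equation does not hold at this point.

Answer: Fails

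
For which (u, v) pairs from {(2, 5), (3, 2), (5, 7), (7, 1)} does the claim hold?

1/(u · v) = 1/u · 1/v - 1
Testing each pair:
(2, 5): LHS = 1/10, RHS = -9/10 → fails
(3, 2): LHS = 1/6, RHS = -5/6 → fails
(5, 7): LHS = 1/35, RHS = -34/35 → fails
(7, 1): LHS = 1/7, RHS = -6/7 → fails

No pair satisfies the claim.

Answer: None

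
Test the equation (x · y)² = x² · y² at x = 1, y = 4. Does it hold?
Holds

Substituting x = 1, y = 4:

LHS = (1 · 4)² = 16
RHS = 1² · 4² = 16

LHS = RHS, so the equation holds at this point.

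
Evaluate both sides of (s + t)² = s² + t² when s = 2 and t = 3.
LHS = (2 + 3)² = 25
RHS = 2² + 3² = 13

LHS ≠ RHS, so the equation does not hold here.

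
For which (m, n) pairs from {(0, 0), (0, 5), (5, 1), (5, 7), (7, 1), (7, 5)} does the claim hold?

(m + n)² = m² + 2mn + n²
All pairs

Testing each pair:
(0, 0): LHS = 0, RHS = 0 → holds
(0, 5): LHS = 25, RHS = 25 → holds
(5, 1): LHS = 36, RHS = 36 → holds
(5, 7): LHS = 144, RHS = 144 → holds
(7, 1): LHS = 64, RHS = 64 → holds
(7, 5): LHS = 144, RHS = 144 → holds

Every pair satisfies the claim.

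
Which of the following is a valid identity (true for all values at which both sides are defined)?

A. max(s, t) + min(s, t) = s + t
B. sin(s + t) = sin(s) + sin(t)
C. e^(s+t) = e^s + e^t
A: holds — e.g. at (2, 4), both sides equal 6.
B: fails at (1, 2) — LHS = sin(3) ≈ 0.1411, RHS = sin(1) + sin(2) ≈ 1.751.
C: fails at (2, 7) — LHS = e^9 ≈ 8103, RHS = e^2 + e^7 ≈ 1104.

Answer: A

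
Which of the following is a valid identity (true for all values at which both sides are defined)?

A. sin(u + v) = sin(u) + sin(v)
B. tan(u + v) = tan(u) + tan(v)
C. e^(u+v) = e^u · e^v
C

A: fails at (1, 3) — LHS = sin(4) ≈ -0.7568, RHS = sin(3) + sin(1) ≈ 0.9826.
B: fails at (1, 4) — LHS = tan(5) ≈ -3.381, RHS = tan(4) + tan(1) ≈ 2.715.
C: holds — e.g. at (0, 1), both sides equal e ≈ 2.718.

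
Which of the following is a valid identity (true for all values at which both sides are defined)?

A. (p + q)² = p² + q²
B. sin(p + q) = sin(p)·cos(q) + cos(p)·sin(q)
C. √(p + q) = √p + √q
B

A: fails at (3, 5) — LHS = 64, RHS = 34.
B: holds — e.g. at (2, 7), both sides equal sin(9) ≈ 0.4121.
C: fails at (2, 2) — LHS = 2, RHS = 2·√(2) ≈ 2.828.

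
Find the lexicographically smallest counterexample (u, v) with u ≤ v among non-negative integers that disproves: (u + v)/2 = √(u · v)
Substituting (0, 1) into the claim:
LHS = (0 + 1)/2 = 1/2
RHS = √(0 · 1) = 0

Since LHS ≠ RHS, this pair disproves the claim, and no lexicographically smaller pair (u ≤ v, non-negative integers) does.

For instance (3, 6) is also a counterexample (LHS = 9/2, RHS = 3·√(2) ≈ 4.243), but it's lexicographically larger.

Answer: (u, v) = (0, 1)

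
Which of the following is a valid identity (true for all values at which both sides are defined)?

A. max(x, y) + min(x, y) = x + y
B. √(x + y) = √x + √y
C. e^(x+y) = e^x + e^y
A: holds — e.g. at (1, 1), both sides equal 2.
B: fails at (2, 4) — LHS = √(6) ≈ 2.449, RHS = √(2) + 2 ≈ 3.414.
C: fails at (4, 4) — LHS = e^8 ≈ 2981, RHS = 2·e^4 ≈ 109.2.

Answer: A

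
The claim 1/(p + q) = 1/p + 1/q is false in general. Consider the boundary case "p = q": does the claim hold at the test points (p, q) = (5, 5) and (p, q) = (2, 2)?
No, fails at both test points

At (5, 5): LHS = 1/10 ≠ RHS = 2/5
At (2, 2): LHS = 1/4 ≠ RHS = 1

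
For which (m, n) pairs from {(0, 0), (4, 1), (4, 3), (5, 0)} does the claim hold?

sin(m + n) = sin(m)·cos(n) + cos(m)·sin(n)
All pairs

Testing each pair:
(0, 0): LHS = 0, RHS = 0 → holds
(4, 1): LHS = sin(5) ≈ -0.9589, RHS = sin(1)·cos(4) + sin(4)·cos(1) ≈ -0.9589 → holds
(4, 3): LHS = sin(7) ≈ 0.657, RHS = sin(3)·cos(4) + sin(4)·cos(3) ≈ 0.657 → holds
(5, 0): LHS = sin(5) ≈ -0.9589, RHS = sin(5) ≈ -0.9589 → holds

Every pair satisfies the claim.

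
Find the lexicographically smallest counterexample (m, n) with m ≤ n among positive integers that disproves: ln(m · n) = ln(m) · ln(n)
Substituting (1, 2) into the claim:
LHS = ln(1 · 2) = ln(2) ≈ 0.6931
RHS = ln(1) · ln(2) = 0

Since LHS ≠ RHS, this pair disproves the claim, and no lexicographically smaller pair (m ≤ n, positive integers) does.

For instance (1, 4) is also a counterexample (LHS = ln(4) ≈ 1.386, RHS = 0), but it's lexicographically larger.

Answer: (m, n) = (1, 2)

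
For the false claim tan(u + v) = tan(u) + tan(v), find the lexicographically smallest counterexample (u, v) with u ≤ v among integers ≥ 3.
(u, v) = (3, 3)

Substituting (3, 3) into the claim:
LHS = tan(3 + 3) = tan(6) ≈ -0.291
RHS = tan(3) + tan(3) = 2·tan(3) ≈ -0.2851

Since LHS ≠ RHS, this pair disproves the claim, and no lexicographically smaller pair (u ≤ v, integers ≥ 3) does.

For instance (3, 9) is also a counterexample (LHS = tan(12) ≈ -0.6359, RHS = tan(9) + tan(3) ≈ -0.5949), but it's lexicographically larger.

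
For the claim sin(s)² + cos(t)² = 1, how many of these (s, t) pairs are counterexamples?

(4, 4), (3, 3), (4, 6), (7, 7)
Testing each pair:
(4, 4): LHS = cos(4)² + sin(4)² = 1, RHS = 1 → satisfies claim
(3, 3): LHS = sin(3)² + cos(3)² = 1, RHS = 1 → satisfies claim
(4, 6): LHS = sin(4)² + cos(6)² ≈ 1.495, RHS = 1 → counterexample
(7, 7): LHS = sin(7)² + cos(7)² = 1, RHS = 1 → satisfies claim

That makes 1 counterexample.

Answer: 1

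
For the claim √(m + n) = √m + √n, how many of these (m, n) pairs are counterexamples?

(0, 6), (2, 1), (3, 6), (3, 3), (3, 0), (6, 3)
4

Testing each pair:
(0, 6): LHS = √(6) ≈ 2.449, RHS = √(6) ≈ 2.449 → satisfies claim
(2, 1): LHS = √(3) ≈ 1.732, RHS = 1 + √(2) ≈ 2.414 → counterexample
(3, 6): LHS = 3, RHS = √(3) + √(6) ≈ 4.182 → counterexample
(3, 3): LHS = √(6) ≈ 2.449, RHS = 2·√(3) ≈ 3.464 → counterexample
(3, 0): LHS = √(3) ≈ 1.732, RHS = √(3) ≈ 1.732 → satisfies claim
(6, 3): LHS = 3, RHS = √(3) + √(6) ≈ 4.182 → counterexample

That makes 4 counterexamples.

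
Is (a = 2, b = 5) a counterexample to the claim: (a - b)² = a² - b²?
Substituting a = 2, b = 5:
LHS = (2 - 5)² = 9
RHS = 2² - 5² = -21

Since LHS ≠ RHS, this pair disproves the claim.

Answer: Yes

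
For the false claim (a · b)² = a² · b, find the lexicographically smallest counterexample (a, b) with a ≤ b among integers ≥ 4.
Substituting (4, 4) into the claim:
LHS = (4 · 4)² = 256
RHS = 4² · 4 = 64

Since LHS ≠ RHS, this pair disproves the claim, and no lexicographically smaller pair (a ≤ b, integers ≥ 4) does.

For instance (4, 11) is also a counterexample (LHS = 1936, RHS = 176), but it's lexicographically larger.

Answer: (a, b) = (4, 4)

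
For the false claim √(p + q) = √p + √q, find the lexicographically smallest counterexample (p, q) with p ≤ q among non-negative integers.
(p, q) = (1, 1)

At (0, 2): both sides equal √(2) ≈ 1.414, so it holds there.
At (0, 5): both sides equal √(5) ≈ 2.236, so it holds there.

Substituting (1, 1) into the claim:
LHS = √(1 + 1) = √(2) ≈ 1.414
RHS = √1 + √1 = 2

Since LHS ≠ RHS, this pair disproves the claim, and no lexicographically smaller pair (p ≤ q, non-negative integers) does.

For instance (2, 5) is also a counterexample (LHS = √(7) ≈ 2.646, RHS = √(2) + √(5) ≈ 3.65), but it's lexicographically larger.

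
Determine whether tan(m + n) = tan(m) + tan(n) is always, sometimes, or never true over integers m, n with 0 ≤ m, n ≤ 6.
It holds at (m, n) = (0, 6) (both sides equal tan(6) ≈ -0.291), but fails at (m, n) = (6, 3) (LHS = tan(9) ≈ -0.4523, RHS = tan(6) + tan(3) ≈ -0.4336).

Answer: Sometimes true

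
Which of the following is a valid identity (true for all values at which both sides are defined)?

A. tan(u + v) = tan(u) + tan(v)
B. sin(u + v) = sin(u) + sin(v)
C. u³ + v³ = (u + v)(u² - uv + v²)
C

A: fails at (6, 7) — LHS = tan(13) ≈ 0.463, RHS = tan(6) + tan(7) ≈ 0.5804.
B: fails at (1, 5) — LHS = sin(6) ≈ -0.2794, RHS = sin(5) + sin(1) ≈ -0.1175.
C: holds — e.g. at (2, 4), both sides equal 72.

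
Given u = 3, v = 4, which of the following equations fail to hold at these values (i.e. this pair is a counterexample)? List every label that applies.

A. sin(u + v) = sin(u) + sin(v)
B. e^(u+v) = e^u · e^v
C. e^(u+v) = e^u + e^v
Evaluating each claim at the given values:
A. LHS = sin(7) ≈ 0.657, RHS = sin(4) + sin(3) ≈ -0.6157 → fails here (LHS ≠ RHS)
B. LHS = e^7 ≈ 1097, RHS = e^7 ≈ 1097 → holds here (LHS = RHS)
C. LHS = e^7 ≈ 1097, RHS = e^3 + e^4 ≈ 74.68 → fails here (LHS ≠ RHS)

Answer: A, C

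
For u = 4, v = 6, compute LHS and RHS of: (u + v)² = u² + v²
LHS = (4 + 6)² = 100
RHS = 4² + 6² = 52

LHS ≠ RHS, so the equation does not hold here.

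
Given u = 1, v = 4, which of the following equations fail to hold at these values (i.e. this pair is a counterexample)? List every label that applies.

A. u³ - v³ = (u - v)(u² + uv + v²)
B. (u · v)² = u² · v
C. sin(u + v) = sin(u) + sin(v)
Evaluating each claim at the given values:
A. LHS = -63, RHS = -63 → holds here (LHS = RHS)
B. LHS = 16, RHS = 4 → fails here (LHS ≠ RHS)
C. LHS = sin(5) ≈ -0.9589, RHS = sin(4) + sin(1) ≈ 0.08467 → fails here (LHS ≠ RHS)

Answer: B, C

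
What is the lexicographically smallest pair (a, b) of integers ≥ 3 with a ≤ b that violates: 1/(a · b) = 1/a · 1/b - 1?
Substituting (3, 3) into the claim:
LHS = 1/(3 · 3) = 1/9
RHS = 1/3 · 1/3 - 1 = -8/9

Since LHS ≠ RHS, this pair disproves the claim, and no lexicographically smaller pair (a ≤ b, integers ≥ 3) does.

For instance (7, 7) is also a counterexample (LHS = 1/49, RHS = -48/49), but it's lexicographically larger.

Answer: (a, b) = (3, 3)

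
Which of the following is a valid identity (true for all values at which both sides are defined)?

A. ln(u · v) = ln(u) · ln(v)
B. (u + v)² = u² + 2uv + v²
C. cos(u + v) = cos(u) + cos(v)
A: fails at (3, 5) — LHS = ln(15) ≈ 2.708, RHS = ln(3)·ln(5) ≈ 1.768.
B: holds — e.g. at (4, 4), both sides equal 64.
C: fails at (2, 3) — LHS = cos(5) ≈ 0.2837, RHS = cos(3) + cos(2) ≈ -1.406.

Answer: B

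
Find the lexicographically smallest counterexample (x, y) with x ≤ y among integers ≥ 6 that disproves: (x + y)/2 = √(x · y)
(x, y) = (6, 7)

Substituting (6, 7) into the claim:
LHS = (6 + 7)/2 = 13/2
RHS = √(6 · 7) = √(42) ≈ 6.481

Since LHS ≠ RHS, this pair disproves the claim, and no lexicographically smaller pair (x ≤ y, integers ≥ 6) does.

For instance (6, 10) is also a counterexample (LHS = 8, RHS = 2·√(15) ≈ 7.746), but it's lexicographically larger.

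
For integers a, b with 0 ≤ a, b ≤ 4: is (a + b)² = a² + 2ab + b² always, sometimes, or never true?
The identity holds for every pair in the range. For instance at (a, b) = (3, 0): both sides equal 9.

Answer: Always true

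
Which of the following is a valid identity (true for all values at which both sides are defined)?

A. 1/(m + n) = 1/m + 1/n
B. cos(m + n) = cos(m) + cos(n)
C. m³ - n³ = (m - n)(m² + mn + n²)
A: fails at (4, 5) — LHS = 1/9, RHS = 9/20.
B: fails at (3, 4) — LHS = cos(7) ≈ 0.7539, RHS = cos(3) + cos(4) ≈ -1.644.
C: holds — e.g. at (1, 4), both sides equal -63.

Answer: C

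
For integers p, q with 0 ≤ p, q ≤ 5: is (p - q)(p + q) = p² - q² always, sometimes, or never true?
Always true

The identity holds for every pair in the range. For instance at (p, q) = (2, 2): both sides equal 0.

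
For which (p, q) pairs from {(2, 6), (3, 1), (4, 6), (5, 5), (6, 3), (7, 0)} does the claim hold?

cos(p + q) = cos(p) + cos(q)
Testing each pair:
(2, 6): LHS = cos(8) ≈ -0.1455, RHS = cos(2) + cos(6) ≈ 0.544 → fails
(3, 1): LHS = cos(4) ≈ -0.6536, RHS = cos(3) + cos(1) ≈ -0.4497 → fails
(4, 6): LHS = cos(10) ≈ -0.8391, RHS = cos(4) + cos(6) ≈ 0.3065 → fails
(5, 5): LHS = cos(10) ≈ -0.8391, RHS = 2·cos(5) ≈ 0.5673 → fails
(6, 3): LHS = cos(9) ≈ -0.9111, RHS = cos(3) + cos(6) ≈ -0.02982 → fails
(7, 0): LHS = cos(7) ≈ 0.7539, RHS = cos(7) + 1 ≈ 1.754 → fails

No pair satisfies the claim.

Answer: None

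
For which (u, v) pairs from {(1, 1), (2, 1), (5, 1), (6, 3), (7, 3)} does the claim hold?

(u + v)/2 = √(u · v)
(1, 1)

Testing each pair:
(1, 1): LHS = 1, RHS = 1 → holds
(2, 1): LHS = 3/2, RHS = √(2) ≈ 1.414 → fails
(5, 1): LHS = 3, RHS = √(5) ≈ 2.236 → fails
(6, 3): LHS = 9/2, RHS = 3·√(2) ≈ 4.243 → fails
(7, 3): LHS = 5, RHS = √(21) ≈ 4.583 → fails

1 of 5 pairs satisfies the claim.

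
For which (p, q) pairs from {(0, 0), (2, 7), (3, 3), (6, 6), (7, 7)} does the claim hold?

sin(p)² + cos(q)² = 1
Testing each pair:
(0, 0): LHS = 1, RHS = 1 → holds
(2, 7): LHS = cos(7)² + sin(2)² ≈ 1.395, RHS = 1 → fails
(3, 3): LHS = sin(3)² + cos(3)² = 1, RHS = 1 → holds
(6, 6): LHS = sin(6)² + cos(6)² = 1, RHS = 1 → holds
(7, 7): LHS = sin(7)² + cos(7)² = 1, RHS = 1 → holds

4 of 5 pairs satisfy the claim.

Answer: (0, 0), (3, 3), (6, 6), (7, 7)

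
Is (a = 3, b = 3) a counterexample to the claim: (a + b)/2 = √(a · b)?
No

Substituting a = 3, b = 3:
LHS = (3 + 3)/2 = 3
RHS = √(3 · 3) = 3

The sides agree, so this pair does not disprove the claim.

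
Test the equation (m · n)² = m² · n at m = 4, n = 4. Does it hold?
Fails

Substituting m = 4, n = 4:

LHS = (4 · 4)² = 256
RHS = 4² · 4 = 64

LHS ≠ RHS, so the equation does not hold at this point.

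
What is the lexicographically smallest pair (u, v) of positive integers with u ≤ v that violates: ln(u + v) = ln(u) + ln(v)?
Substituting (1, 1) into the claim:
LHS = ln(1 + 1) = ln(2) ≈ 0.6931
RHS = ln(1) + ln(1) = 0

Since LHS ≠ RHS, this pair disproves the claim, and no lexicographically smaller pair (u ≤ v, positive integers) does.

For instance (5, 8) is also a counterexample (LHS = ln(13) ≈ 2.565, RHS = ln(5) + ln(8) ≈ 3.689), but it's lexicographically larger.

Answer: (u, v) = (1, 1)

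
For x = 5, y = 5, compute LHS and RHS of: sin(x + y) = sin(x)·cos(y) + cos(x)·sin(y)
LHS = sin(5 + 5) = sin(10) ≈ -0.544
RHS = sin(5)·cos(5) + cos(5)·sin(5) = 2·sin(5)·cos(5) ≈ -0.544

LHS = RHS: the two sides agree.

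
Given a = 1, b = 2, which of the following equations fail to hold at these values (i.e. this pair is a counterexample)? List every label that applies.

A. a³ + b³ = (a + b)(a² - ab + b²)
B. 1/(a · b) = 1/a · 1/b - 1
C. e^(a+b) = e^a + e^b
B, C

Evaluating each claim at the given values:
A. LHS = 9, RHS = 9 → holds here (LHS = RHS)
B. LHS = 1/2, RHS = -1/2 → fails here (LHS ≠ RHS)
C. LHS = e^3 ≈ 20.09, RHS = e + e^2 ≈ 10.11 → fails here (LHS ≠ RHS)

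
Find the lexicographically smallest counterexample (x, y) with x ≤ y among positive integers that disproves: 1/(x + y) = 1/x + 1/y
(x, y) = (1, 1)

Substituting (1, 1) into the claim:
LHS = 1/(1 + 1) = 1/2
RHS = 1/1 + 1/1 = 2

Since LHS ≠ RHS, this pair disproves the claim, and no lexicographically smaller pair (x ≤ y, positive integers) does.

For instance (2, 5) is also a counterexample (LHS = 1/7, RHS = 7/10), but it's lexicographically larger.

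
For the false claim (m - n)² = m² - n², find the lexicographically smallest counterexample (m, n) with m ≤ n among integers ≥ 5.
(m, n) = (5, 6)

At (5, 5): both sides equal 0, so it holds there.

Substituting (5, 6) into the claim:
LHS = (5 - 6)² = 1
RHS = 5² - 6² = -11

Since LHS ≠ RHS, this pair disproves the claim, and no lexicographically smaller pair (m ≤ n, integers ≥ 5) does.

For instance (9, 10) is also a counterexample (LHS = 1, RHS = -19), but it's lexicographically larger.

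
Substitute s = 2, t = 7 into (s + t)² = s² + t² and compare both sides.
LHS = (2 + 7)² = 81
RHS = 2² + 7² = 53

LHS ≠ RHS, so the equation does not hold here.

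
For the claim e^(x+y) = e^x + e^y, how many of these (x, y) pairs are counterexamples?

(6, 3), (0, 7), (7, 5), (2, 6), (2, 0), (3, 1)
6

Testing each pair:
(6, 3): LHS = e^9 ≈ 8103, RHS = e^3 + e^6 ≈ 423.5 → counterexample
(0, 7): LHS = e^7 ≈ 1097, RHS = 1 + e^7 ≈ 1098 → counterexample
(7, 5): LHS = e^12 ≈ 162754.8, RHS = e^5 + e^7 ≈ 1245 → counterexample
(2, 6): LHS = e^8 ≈ 2981, RHS = e^2 + e^6 ≈ 410.8 → counterexample
(2, 0): LHS = e^2 ≈ 7.389, RHS = 1 + e^2 ≈ 8.389 → counterexample
(3, 1): LHS = e^4 ≈ 54.6, RHS = e + e^3 ≈ 22.8 → counterexample

That makes 6 counterexamples.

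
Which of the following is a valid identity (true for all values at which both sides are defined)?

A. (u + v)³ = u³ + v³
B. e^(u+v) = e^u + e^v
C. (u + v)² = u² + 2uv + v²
A: fails at (1, 5) — LHS = 216, RHS = 126.
B: fails at (3, 5) — LHS = e^8 ≈ 2981, RHS = e^3 + e^5 ≈ 168.5.
C: holds — e.g. at (3, 3), both sides equal 36.

Answer: C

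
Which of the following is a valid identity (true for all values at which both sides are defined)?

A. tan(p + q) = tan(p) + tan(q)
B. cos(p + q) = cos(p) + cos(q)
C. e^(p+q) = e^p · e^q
C

A: fails at (2, 2) — LHS = tan(4) ≈ 1.158, RHS = 2·tan(2) ≈ -4.37.
B: fails at (2, 5) — LHS = cos(7) ≈ 0.7539, RHS = cos(2) + cos(5) ≈ -0.1325.
C: holds — e.g. at (4, 5), both sides equal e^9 ≈ 8103.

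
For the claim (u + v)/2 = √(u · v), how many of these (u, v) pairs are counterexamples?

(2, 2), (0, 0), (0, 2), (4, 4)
Testing each pair:
(2, 2): LHS = 2, RHS = 2 → satisfies claim
(0, 0): LHS = 0, RHS = 0 → satisfies claim
(0, 2): LHS = 1, RHS = 0 → counterexample
(4, 4): LHS = 4, RHS = 4 → satisfies claim

That makes 1 counterexample.

Answer: 1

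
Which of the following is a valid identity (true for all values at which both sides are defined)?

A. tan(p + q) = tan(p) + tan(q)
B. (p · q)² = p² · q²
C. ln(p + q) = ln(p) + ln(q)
B

A: fails at (5, 5) — LHS = tan(10) ≈ 0.6484, RHS = 2·tan(5) ≈ -6.761.
B: holds — e.g. at (1, 2), both sides equal 4.
C: fails at (3, 5) — LHS = ln(8) ≈ 2.079, RHS = ln(3) + ln(5) ≈ 2.708.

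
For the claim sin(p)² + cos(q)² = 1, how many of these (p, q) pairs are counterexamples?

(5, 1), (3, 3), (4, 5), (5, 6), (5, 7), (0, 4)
5

Testing each pair:
(5, 1): LHS = cos(1)² + sin(5)² ≈ 1.211, RHS = 1 → counterexample
(3, 3): LHS = sin(3)² + cos(3)² = 1, RHS = 1 → satisfies claim
(4, 5): LHS = cos(5)² + sin(4)² ≈ 0.6532, RHS = 1 → counterexample
(5, 6): LHS = sin(5)² + cos(6)² ≈ 1.841, RHS = 1 → counterexample
(5, 7): LHS = cos(7)² + sin(5)² ≈ 1.488, RHS = 1 → counterexample
(0, 4): LHS = cos(4)² ≈ 0.4272, RHS = 1 → counterexample

That makes 5 counterexamples.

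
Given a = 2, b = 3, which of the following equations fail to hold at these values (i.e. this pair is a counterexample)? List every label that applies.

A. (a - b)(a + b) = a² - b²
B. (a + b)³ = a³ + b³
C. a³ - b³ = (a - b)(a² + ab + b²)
Evaluating each claim at the given values:
A. LHS = -5, RHS = -5 → holds here (LHS = RHS)
B. LHS = 125, RHS = 35 → fails here (LHS ≠ RHS)
C. LHS = -19, RHS = -19 → holds here (LHS = RHS)

Answer: B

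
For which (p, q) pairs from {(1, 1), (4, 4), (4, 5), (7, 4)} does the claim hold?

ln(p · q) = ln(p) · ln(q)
Testing each pair:
(1, 1): LHS = 0, RHS = 0 → holds
(4, 4): LHS = ln(16) ≈ 2.773, RHS = ln(4)² ≈ 1.922 → fails
(4, 5): LHS = ln(20) ≈ 2.996, RHS = ln(4)·ln(5) ≈ 2.231 → fails
(7, 4): LHS = ln(28) ≈ 3.332, RHS = ln(4)·ln(7) ≈ 2.698 → fails

1 of 4 pairs satisfies the claim.

Answer: (1, 1)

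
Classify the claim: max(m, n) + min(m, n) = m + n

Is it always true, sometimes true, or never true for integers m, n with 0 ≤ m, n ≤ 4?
The identity holds for every pair in the range. For instance at (m, n) = (0, 1): both sides equal 1.

Answer: Always true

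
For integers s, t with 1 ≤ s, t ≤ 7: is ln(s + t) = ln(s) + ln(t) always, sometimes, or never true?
Sometimes true

It holds at (s, t) = (2, 2) (both sides equal ln(4) ≈ 1.386), but fails at (s, t) = (4, 7) (LHS = ln(11) ≈ 2.398, RHS = ln(4) + ln(7) ≈ 3.332).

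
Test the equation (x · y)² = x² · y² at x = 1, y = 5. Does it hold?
Holds

Substituting x = 1, y = 5:

LHS = (1 · 5)² = 25
RHS = 1² · 5² = 25

LHS = RHS, so the equation holds at this point.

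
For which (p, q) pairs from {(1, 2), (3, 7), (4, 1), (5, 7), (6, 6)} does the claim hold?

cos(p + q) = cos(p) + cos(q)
None

Testing each pair:
(1, 2): LHS = cos(3) ≈ -0.99, RHS = cos(2) + cos(1) ≈ 0.1242 → fails
(3, 7): LHS = cos(10) ≈ -0.8391, RHS = cos(3) + cos(7) ≈ -0.2361 → fails
(4, 1): LHS = cos(5) ≈ 0.2837, RHS = cos(4) + cos(1) ≈ -0.1133 → fails
(5, 7): LHS = cos(12) ≈ 0.8439, RHS = cos(5) + cos(7) ≈ 1.038 → fails
(6, 6): LHS = cos(12) ≈ 0.8439, RHS = 2·cos(6) ≈ 1.92 → fails

No pair satisfies the claim.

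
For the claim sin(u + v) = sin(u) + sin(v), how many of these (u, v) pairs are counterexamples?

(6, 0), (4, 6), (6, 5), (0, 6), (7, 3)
Testing each pair:
(6, 0): LHS = sin(6) ≈ -0.2794, RHS = sin(6) ≈ -0.2794 → satisfies claim
(4, 6): LHS = sin(10) ≈ -0.544, RHS = sin(4) + sin(6) ≈ -1.036 → counterexample
(6, 5): LHS = sin(11) ≈ -1, RHS = sin(5) + sin(6) ≈ -1.238 → counterexample
(0, 6): LHS = sin(6) ≈ -0.2794, RHS = sin(6) ≈ -0.2794 → satisfies claim
(7, 3): LHS = sin(10) ≈ -0.544, RHS = sin(3) + sin(7) ≈ 0.7981 → counterexample

That makes 3 counterexamples.

Answer: 3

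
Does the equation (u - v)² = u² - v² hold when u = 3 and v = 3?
Holds

Substituting u = 3, v = 3:

LHS = (3 - 3)² = 0
RHS = 3² - 3² = 0

LHS = RHS, so the equation holds at this point.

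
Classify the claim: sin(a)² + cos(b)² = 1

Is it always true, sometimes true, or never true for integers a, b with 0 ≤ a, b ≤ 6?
It holds at (a, b) = (1, 1) (both sides equal 1), but fails at (a, b) = (2, 0) (LHS = sin(2)² + 1 ≈ 1.827, RHS = 1).

Answer: Sometimes true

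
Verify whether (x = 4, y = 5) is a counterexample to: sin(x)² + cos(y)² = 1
Yes

Substituting x = 4, y = 5:
LHS = sin(4)² + cos(5)² ≈ 0.6532
RHS = 1

Since LHS ≠ RHS, this pair disproves the claim.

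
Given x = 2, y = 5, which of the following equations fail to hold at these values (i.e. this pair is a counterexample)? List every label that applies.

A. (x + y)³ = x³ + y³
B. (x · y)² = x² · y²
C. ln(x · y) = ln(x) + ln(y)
A

Evaluating each claim at the given values:
A. LHS = 343, RHS = 133 → fails here (LHS ≠ RHS)
B. LHS = 100, RHS = 100 → holds here (LHS = RHS)
C. LHS = ln(10) ≈ 2.303, RHS = ln(2) + ln(5) ≈ 2.303 → holds here (LHS = RHS)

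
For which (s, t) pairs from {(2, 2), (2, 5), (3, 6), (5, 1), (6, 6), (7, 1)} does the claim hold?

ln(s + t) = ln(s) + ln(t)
Testing each pair:
(2, 2): LHS = ln(4) ≈ 1.386, RHS = 2·ln(2) ≈ 1.386 → holds
(2, 5): LHS = ln(7) ≈ 1.946, RHS = ln(2) + ln(5) ≈ 2.303 → fails
(3, 6): LHS = ln(9) ≈ 2.197, RHS = ln(3) + ln(6) ≈ 2.89 → fails
(5, 1): LHS = ln(6) ≈ 1.792, RHS = ln(5) ≈ 1.609 → fails
(6, 6): LHS = ln(12) ≈ 2.485, RHS = 2·ln(6) ≈ 3.584 → fails
(7, 1): LHS = ln(8) ≈ 2.079, RHS = ln(7) ≈ 1.946 → fails

1 of 6 pairs satisfies the claim.

Answer: (2, 2)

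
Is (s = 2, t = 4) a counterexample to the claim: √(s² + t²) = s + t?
Substituting s = 2, t = 4:
LHS = √(2² + 4²) = 2·√(5) ≈ 4.472
RHS = 2 + 4 = 6

Since LHS ≠ RHS, this pair disproves the claim.

Answer: Yes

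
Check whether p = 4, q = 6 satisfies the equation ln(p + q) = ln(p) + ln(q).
Substituting p = 4, q = 6:

LHS = ln(4 + 6) = ln(10) ≈ 2.303
RHS = ln(4) + ln(6) ≈ 3.178

LHS ≠ RHS, so the equation does not hold at this point.

Answer: Fails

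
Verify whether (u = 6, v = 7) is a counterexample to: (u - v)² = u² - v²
Yes

Substituting u = 6, v = 7:
LHS = (6 - 7)² = 1
RHS = 6² - 7² = -13

Since LHS ≠ RHS, this pair disproves the claim.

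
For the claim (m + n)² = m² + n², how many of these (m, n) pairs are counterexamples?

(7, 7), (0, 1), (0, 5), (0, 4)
1

Testing each pair:
(7, 7): LHS = 196, RHS = 98 → counterexample
(0, 1): LHS = 1, RHS = 1 → satisfies claim
(0, 5): LHS = 25, RHS = 25 → satisfies claim
(0, 4): LHS = 16, RHS = 16 → satisfies claim

That makes 1 counterexample.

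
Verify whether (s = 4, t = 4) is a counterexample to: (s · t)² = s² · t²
Substituting s = 4, t = 4:
LHS = (4 · 4)² = 256
RHS = 4² · 4² = 256

The sides agree, so this pair does not disprove the claim.

Answer: No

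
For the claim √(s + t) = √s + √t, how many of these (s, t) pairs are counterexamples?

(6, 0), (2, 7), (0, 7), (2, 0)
1

Testing each pair:
(6, 0): LHS = √(6) ≈ 2.449, RHS = √(6) ≈ 2.449 → satisfies claim
(2, 7): LHS = 3, RHS = √(2) + √(7) ≈ 4.06 → counterexample
(0, 7): LHS = √(7) ≈ 2.646, RHS = √(7) ≈ 2.646 → satisfies claim
(2, 0): LHS = √(2) ≈ 1.414, RHS = √(2) ≈ 1.414 → satisfies claim

That makes 1 counterexample.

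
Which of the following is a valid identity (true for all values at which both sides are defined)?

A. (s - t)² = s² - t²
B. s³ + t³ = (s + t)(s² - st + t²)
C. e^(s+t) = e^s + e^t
A: fails at (2, 7) — LHS = 25, RHS = -45.
B: holds — e.g. at (4, 5), both sides equal 189.
C: fails at (0, 1) — LHS = e ≈ 2.718, RHS = 1 + e ≈ 3.718.

Answer: B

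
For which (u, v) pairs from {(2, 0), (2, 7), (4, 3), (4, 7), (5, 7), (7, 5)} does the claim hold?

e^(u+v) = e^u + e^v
Testing each pair:
(2, 0): LHS = e^2 ≈ 7.389, RHS = 1 + e^2 ≈ 8.389 → fails
(2, 7): LHS = e^9 ≈ 8103, RHS = e^2 + e^7 ≈ 1104 → fails
(4, 3): LHS = e^7 ≈ 1097, RHS = e^3 + e^4 ≈ 74.68 → fails
(4, 7): LHS = e^11 ≈ 59874.1, RHS = e^4 + e^7 ≈ 1151 → fails
(5, 7): LHS = e^12 ≈ 162754.8, RHS = e^5 + e^7 ≈ 1245 → fails
(7, 5): LHS = e^12 ≈ 162754.8, RHS = e^5 + e^7 ≈ 1245 → fails

No pair satisfies the claim.

Answer: None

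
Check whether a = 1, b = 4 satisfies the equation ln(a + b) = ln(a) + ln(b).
Fails

Substituting a = 1, b = 4:

LHS = ln(1 + 4) = ln(5) ≈ 1.609
RHS = ln(1) + ln(4) = ln(4) ≈ 1.386

LHS ≠ RHS, so the equation does not hold at this point.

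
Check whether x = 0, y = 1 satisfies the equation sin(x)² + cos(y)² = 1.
Fails

Substituting x = 0, y = 1:

LHS = sin(0)² + cos(1)² = cos(1)² ≈ 0.2919
RHS = 1

LHS ≠ RHS, so the equation does not hold at this point.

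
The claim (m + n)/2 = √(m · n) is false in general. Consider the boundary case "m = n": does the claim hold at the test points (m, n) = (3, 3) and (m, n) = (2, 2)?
At (3, 3): LHS = 3, RHS = 3 → equal
At (2, 2): LHS = 2, RHS = 2 → equal

So the claim does hold at both of these boundary points, even though it is not an identity.

Answer: Yes, holds at both test points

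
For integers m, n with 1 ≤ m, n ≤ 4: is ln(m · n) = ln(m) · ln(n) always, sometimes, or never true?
It holds at (m, n) = (1, 1) (both sides equal 0), but fails at (m, n) = (3, 2) (LHS = ln(6) ≈ 1.792, RHS = ln(2)·ln(3) ≈ 0.7615).

Answer: Sometimes true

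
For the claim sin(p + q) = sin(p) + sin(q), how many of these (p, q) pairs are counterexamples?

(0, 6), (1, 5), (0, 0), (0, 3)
1

Testing each pair:
(0, 6): LHS = sin(6) ≈ -0.2794, RHS = sin(6) ≈ -0.2794 → satisfies claim
(1, 5): LHS = sin(6) ≈ -0.2794, RHS = sin(5) + sin(1) ≈ -0.1175 → counterexample
(0, 0): LHS = 0, RHS = 0 → satisfies claim
(0, 3): LHS = sin(3) ≈ 0.1411, RHS = sin(3) ≈ 0.1411 → satisfies claim

That makes 1 counterexample.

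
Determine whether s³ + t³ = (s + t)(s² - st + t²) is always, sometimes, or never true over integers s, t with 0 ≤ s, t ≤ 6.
Always true

The identity holds for every pair in the range. For instance at (s, t) = (5, 1): both sides equal 126.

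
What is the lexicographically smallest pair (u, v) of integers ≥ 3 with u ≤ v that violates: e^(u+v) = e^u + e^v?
Substituting (3, 3) into the claim:
LHS = e^(3+3) = e^6 ≈ 403.4
RHS = e^3 + e^3 = 2·e^3 ≈ 40.17

Since LHS ≠ RHS, this pair disproves the claim, and no lexicographically smaller pair (u ≤ v, integers ≥ 3) does.

For instance (9, 10) is also a counterexample (LHS = e^19 ≈ 178482301.0, RHS = e^9 + e^10 ≈ 30129.5), but it's lexicographically larger.

Answer: (u, v) = (3, 3)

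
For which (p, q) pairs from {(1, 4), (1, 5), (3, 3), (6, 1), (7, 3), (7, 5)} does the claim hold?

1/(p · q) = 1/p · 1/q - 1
Testing each pair:
(1, 4): LHS = 1/4, RHS = -3/4 → fails
(1, 5): LHS = 1/5, RHS = -4/5 → fails
(3, 3): LHS = 1/9, RHS = -8/9 → fails
(6, 1): LHS = 1/6, RHS = -5/6 → fails
(7, 3): LHS = 1/21, RHS = -20/21 → fails
(7, 5): LHS = 1/35, RHS = -34/35 → fails

No pair satisfies the claim.

Answer: None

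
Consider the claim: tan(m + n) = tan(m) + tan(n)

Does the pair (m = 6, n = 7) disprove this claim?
Yes

Substituting m = 6, n = 7:
LHS = tan(6 + 7) = tan(13) ≈ 0.463
RHS = tan(6) + tan(7) ≈ 0.5804

Since LHS ≠ RHS, this pair disproves the claim.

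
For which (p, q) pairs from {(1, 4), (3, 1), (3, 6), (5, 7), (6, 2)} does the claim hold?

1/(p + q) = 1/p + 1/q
Testing each pair:
(1, 4): LHS = 1/5, RHS = 5/4 → fails
(3, 1): LHS = 1/4, RHS = 4/3 → fails
(3, 6): LHS = 1/9, RHS = 1/2 → fails
(5, 7): LHS = 1/12, RHS = 12/35 → fails
(6, 2): LHS = 1/8, RHS = 2/3 → fails

No pair satisfies the claim.

Answer: None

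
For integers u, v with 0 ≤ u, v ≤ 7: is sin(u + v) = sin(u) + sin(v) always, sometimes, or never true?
Sometimes true

It holds at (u, v) = (0, 1) (both sides equal sin(1) ≈ 0.8415), but fails at (u, v) = (7, 6) (LHS = sin(13) ≈ 0.4202, RHS = sin(6) + sin(7) ≈ 0.3776).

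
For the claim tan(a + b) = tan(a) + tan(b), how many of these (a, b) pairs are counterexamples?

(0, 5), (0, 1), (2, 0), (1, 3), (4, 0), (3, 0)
Testing each pair:
(0, 5): LHS = tan(5) ≈ -3.381, RHS = tan(5) ≈ -3.381 → satisfies claim
(0, 1): LHS = tan(1) ≈ 1.557, RHS = tan(1) ≈ 1.557 → satisfies claim
(2, 0): LHS = tan(2) ≈ -2.185, RHS = tan(2) ≈ -2.185 → satisfies claim
(1, 3): LHS = tan(4) ≈ 1.158, RHS = tan(3) + tan(1) ≈ 1.415 → counterexample
(4, 0): LHS = tan(4) ≈ 1.158, RHS = tan(4) ≈ 1.158 → satisfies claim
(3, 0): LHS = tan(3) ≈ -0.1425, RHS = tan(3) ≈ -0.1425 → satisfies claim

That makes 1 counterexample.

Answer: 1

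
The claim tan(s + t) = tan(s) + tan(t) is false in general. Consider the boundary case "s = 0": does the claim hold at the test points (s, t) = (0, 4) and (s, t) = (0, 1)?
Yes, holds at both test points

At (0, 4): LHS = tan(4) ≈ 1.158, RHS = tan(4) ≈ 1.158 → equal
At (0, 1): LHS = tan(1) ≈ 1.557, RHS = tan(1) ≈ 1.557 → equal

So the claim does hold at both of these boundary points, even though it is not an identity.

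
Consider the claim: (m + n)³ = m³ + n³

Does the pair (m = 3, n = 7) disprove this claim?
Yes

Substituting m = 3, n = 7:
LHS = (3 + 7)³ = 1000
RHS = 3³ + 7³ = 370

Since LHS ≠ RHS, this pair disproves the claim.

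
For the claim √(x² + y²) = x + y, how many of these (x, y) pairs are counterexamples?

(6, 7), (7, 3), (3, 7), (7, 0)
3

Testing each pair:
(6, 7): LHS = √(85) ≈ 9.22, RHS = 13 → counterexample
(7, 3): LHS = √(58) ≈ 7.616, RHS = 10 → counterexample
(3, 7): LHS = √(58) ≈ 7.616, RHS = 10 → counterexample
(7, 0): LHS = 7, RHS = 7 → satisfies claim

That makes 3 counterexamples.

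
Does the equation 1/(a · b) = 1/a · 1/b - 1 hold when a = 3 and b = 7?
Fails

Substituting a = 3, b = 7:

LHS = 1/(3 · 7) = 1/21
RHS = 1/3 · 1/7 - 1 = -20/21

LHS ≠ RHS, so the equation does not hold at this point.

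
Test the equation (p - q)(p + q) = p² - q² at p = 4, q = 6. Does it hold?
Holds

Substituting p = 4, q = 6:

LHS = (4 - 6)(4 + 6) = -20
RHS = 4² - 6² = -20

LHS = RHS, so the equation holds at this point.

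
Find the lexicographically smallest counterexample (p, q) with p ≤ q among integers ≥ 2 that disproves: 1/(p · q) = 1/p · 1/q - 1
Substituting (2, 2) into the claim:
LHS = 1/(2 · 2) = 1/4
RHS = 1/2 · 1/2 - 1 = -3/4

Since LHS ≠ RHS, this pair disproves the claim, and no lexicographically smaller pair (p ≤ q, integers ≥ 2) does.

For instance (7, 8) is also a counterexample (LHS = 1/56, RHS = -55/56), but it's lexicographically larger.

Answer: (p, q) = (2, 2)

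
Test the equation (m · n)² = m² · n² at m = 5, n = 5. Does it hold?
Substituting m = 5, n = 5:

LHS = (5 · 5)² = 625
RHS = 5² · 5² = 625

LHS = RHS, so the equation holds at this point.

Answer: Holds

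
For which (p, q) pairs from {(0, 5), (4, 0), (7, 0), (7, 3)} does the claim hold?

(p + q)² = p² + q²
(0, 5), (4, 0), (7, 0)

Testing each pair:
(0, 5): LHS = 25, RHS = 25 → holds
(4, 0): LHS = 16, RHS = 16 → holds
(7, 0): LHS = 49, RHS = 49 → holds
(7, 3): LHS = 100, RHS = 58 → fails

3 of 4 pairs satisfy the claim.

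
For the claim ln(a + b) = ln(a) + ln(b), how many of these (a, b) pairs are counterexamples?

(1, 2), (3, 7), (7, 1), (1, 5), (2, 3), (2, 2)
5

Testing each pair:
(1, 2): LHS = ln(3) ≈ 1.099, RHS = ln(2) ≈ 0.6931 → counterexample
(3, 7): LHS = ln(10) ≈ 2.303, RHS = ln(3) + ln(7) ≈ 3.045 → counterexample
(7, 1): LHS = ln(8) ≈ 2.079, RHS = ln(7) ≈ 1.946 → counterexample
(1, 5): LHS = ln(6) ≈ 1.792, RHS = ln(5) ≈ 1.609 → counterexample
(2, 3): LHS = ln(5) ≈ 1.609, RHS = ln(2) + ln(3) ≈ 1.792 → counterexample
(2, 2): LHS = ln(4) ≈ 1.386, RHS = 2·ln(2) ≈ 1.386 → satisfies claim

That makes 5 counterexamples.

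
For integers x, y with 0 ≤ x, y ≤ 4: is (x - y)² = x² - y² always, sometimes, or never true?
Sometimes true

It holds at (x, y) = (2, 0) (both sides equal 4), but fails at (x, y) = (1, 2) (LHS = 1, RHS = -3).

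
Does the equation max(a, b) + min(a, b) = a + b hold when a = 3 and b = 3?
Substituting a = 3, b = 3:

LHS = max(3, 3) + min(3, 3) = 6
RHS = 3 + 3 = 6

LHS = RHS, so the equation holds at this point.

Answer: Holds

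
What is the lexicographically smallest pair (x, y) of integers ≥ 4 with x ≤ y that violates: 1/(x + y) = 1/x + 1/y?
(x, y) = (4, 4)

Substituting (4, 4) into the claim:
LHS = 1/(4 + 4) = 1/8
RHS = 1/4 + 1/4 = 1/2

Since LHS ≠ RHS, this pair disproves the claim, and no lexicographically smaller pair (x ≤ y, integers ≥ 4) does.

For instance (10, 11) is also a counterexample (LHS = 1/21, RHS = 21/110), but it's lexicographically larger.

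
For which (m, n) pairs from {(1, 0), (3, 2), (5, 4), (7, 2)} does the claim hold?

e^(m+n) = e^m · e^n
All pairs

Testing each pair:
(1, 0): LHS = e ≈ 2.718, RHS = e ≈ 2.718 → holds
(3, 2): LHS = e^5 ≈ 148.4, RHS = e^5 ≈ 148.4 → holds
(5, 4): LHS = e^9 ≈ 8103, RHS = e^9 ≈ 8103 → holds
(7, 2): LHS = e^9 ≈ 8103, RHS = e^9 ≈ 8103 → holds

Every pair satisfies the claim.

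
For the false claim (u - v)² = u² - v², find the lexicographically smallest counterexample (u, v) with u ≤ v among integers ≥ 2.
Substituting (2, 3) into the claim:
LHS = (2 - 3)² = 1
RHS = 2² - 3² = -5

Since LHS ≠ RHS, this pair disproves the claim, and no lexicographically smaller pair (u ≤ v, integers ≥ 2) does.

For instance (4, 6) is also a counterexample (LHS = 4, RHS = -20), but it's lexicographically larger.

Answer: (u, v) = (2, 3)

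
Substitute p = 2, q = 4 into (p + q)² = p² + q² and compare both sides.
LHS = (2 + 4)² = 36
RHS = 2² + 4² = 20

LHS ≠ RHS, so the equation does not hold here.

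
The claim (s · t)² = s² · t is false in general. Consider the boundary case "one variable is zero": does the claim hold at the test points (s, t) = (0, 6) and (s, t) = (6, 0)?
At (0, 6): LHS = 0, RHS = 0 → equal
At (6, 0): LHS = 0, RHS = 0 → equal

So the claim does hold at both of these boundary points, even though it is not an identity.

Answer: Yes, holds at both test points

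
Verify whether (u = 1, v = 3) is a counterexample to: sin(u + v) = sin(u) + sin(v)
Substituting u = 1, v = 3:
LHS = sin(1 + 3) = sin(4) ≈ -0.7568
RHS = sin(1) + sin(3) ≈ 0.9826

Since LHS ≠ RHS, this pair disproves the claim.

Answer: Yes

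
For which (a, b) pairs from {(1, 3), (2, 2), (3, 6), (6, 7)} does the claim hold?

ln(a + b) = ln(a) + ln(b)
(2, 2)

Testing each pair:
(1, 3): LHS = ln(4) ≈ 1.386, RHS = ln(3) ≈ 1.099 → fails
(2, 2): LHS = ln(4) ≈ 1.386, RHS = 2·ln(2) ≈ 1.386 → holds
(3, 6): LHS = ln(9) ≈ 2.197, RHS = ln(3) + ln(6) ≈ 2.89 → fails
(6, 7): LHS = ln(13) ≈ 2.565, RHS = ln(6) + ln(7) ≈ 3.738 → fails

1 of 4 pairs satisfies the claim.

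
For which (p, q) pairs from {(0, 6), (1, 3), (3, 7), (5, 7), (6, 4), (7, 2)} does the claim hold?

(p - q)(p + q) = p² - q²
Testing each pair:
(0, 6): LHS = -36, RHS = -36 → holds
(1, 3): LHS = -8, RHS = -8 → holds
(3, 7): LHS = -40, RHS = -40 → holds
(5, 7): LHS = -24, RHS = -24 → holds
(6, 4): LHS = 20, RHS = 20 → holds
(7, 2): LHS = 45, RHS = 45 → holds

Every pair satisfies the claim.

Answer: All pairs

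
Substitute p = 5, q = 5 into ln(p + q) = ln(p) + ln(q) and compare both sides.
LHS = ln(5 + 5) = ln(10) ≈ 2.303
RHS = ln(5) + ln(5) = 2·ln(5) ≈ 3.219

LHS ≠ RHS (they differ by about 0.9163), so the equation does not hold here.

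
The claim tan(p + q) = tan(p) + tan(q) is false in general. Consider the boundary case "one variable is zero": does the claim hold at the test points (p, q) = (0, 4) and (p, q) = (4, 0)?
Yes, holds at both test points

At (0, 4): LHS = tan(4) ≈ 1.158, RHS = tan(4) ≈ 1.158 → equal
At (4, 0): LHS = tan(4) ≈ 1.158, RHS = tan(4) ≈ 1.158 → equal

So the claim does hold at both of these boundary points, even though it is not an identity.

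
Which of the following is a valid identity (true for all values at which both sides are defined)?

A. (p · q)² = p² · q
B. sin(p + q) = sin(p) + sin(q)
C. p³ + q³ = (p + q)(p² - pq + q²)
A: fails at (2, 5) — LHS = 100, RHS = 20.
B: fails at (4, 5) — LHS = sin(9) ≈ 0.4121, RHS = sin(5) + sin(4) ≈ -1.716.
C: holds — e.g. at (0, 1), both sides equal 1.

Answer: C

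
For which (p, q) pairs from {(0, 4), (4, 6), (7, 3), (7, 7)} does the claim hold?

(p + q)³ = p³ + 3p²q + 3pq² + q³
Testing each pair:
(0, 4): LHS = 64, RHS = 64 → holds
(4, 6): LHS = 1000, RHS = 1000 → holds
(7, 3): LHS = 1000, RHS = 1000 → holds
(7, 7): LHS = 2744, RHS = 2744 → holds

Every pair satisfies the claim.

Answer: All pairs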